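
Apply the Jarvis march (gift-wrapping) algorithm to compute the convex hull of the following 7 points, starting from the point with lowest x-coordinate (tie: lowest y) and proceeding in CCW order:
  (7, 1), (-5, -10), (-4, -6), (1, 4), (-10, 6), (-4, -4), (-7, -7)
Hull (CCW) = [(-10, 6), (-7, -7), (-5, -10), (7, 1), (1, 4)]

Jarvis march: at each step, from the current hull vertex p, select the next vertex q as the point such that every other point lies strictly to the left of (or on) the directed line p → q. (Equivalently: for every other point r, the cross product (q − p) × (r − p) ≥ 0.)
Starting point (lowest x, tie lowest y): (-10, 6). Wrap until returning to start. Resulting hull: (-10, 6), (-7, -7), (-5, -10), (7, 1), (1, 4).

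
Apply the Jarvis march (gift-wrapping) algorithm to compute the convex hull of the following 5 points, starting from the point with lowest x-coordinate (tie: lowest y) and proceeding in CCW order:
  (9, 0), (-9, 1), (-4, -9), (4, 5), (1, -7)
Hull (CCW) = [(-9, 1), (-4, -9), (1, -7), (9, 0), (4, 5)]

Jarvis march: at each step, from the current hull vertex p, select the next vertex q as the point such that every other point lies strictly to the left of (or on) the directed line p → q. (Equivalently: for every other point r, the cross product (q − p) × (r − p) ≥ 0.)
Starting point (lowest x, tie lowest y): (-9, 1). Wrap until returning to start. Resulting hull: (-9, 1), (-4, -9), (1, -7), (9, 0), (4, 5).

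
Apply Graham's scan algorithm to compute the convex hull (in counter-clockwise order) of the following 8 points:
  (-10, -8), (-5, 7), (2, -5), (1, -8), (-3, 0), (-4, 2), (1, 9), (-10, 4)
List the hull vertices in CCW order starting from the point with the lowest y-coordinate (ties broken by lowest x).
Hull (CCW) = [(-10, -8), (1, -8), (2, -5), (1, 9), (-5, 7), (-10, 4)]

Graham scan procedure:
  1. Find the pivot p₀ = point with lowest y (tie → lowest x): (-10, -8).
  2. Sort the remaining points by polar angle around p₀.
  3. Walk through sorted points, maintaining a stack; pop the top while the last three entries make a non-left turn (cross product ≤ 0).
  4. Final stack is the convex hull in CCW order: (-10, -8), (1, -8), (2, -5), (1, 9), (-5, 7), (-10, 4).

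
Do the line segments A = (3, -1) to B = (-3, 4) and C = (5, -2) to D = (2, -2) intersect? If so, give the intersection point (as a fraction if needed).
No (intersection of containing lines falls outside at least one segment)

Parametrize and solve: t = -1/5, s = 4/15. At least one of these is outside [0, 1], so the segments do not intersect.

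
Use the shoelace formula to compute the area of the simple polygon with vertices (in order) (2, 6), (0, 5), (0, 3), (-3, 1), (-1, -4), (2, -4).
Area = 32

Shoelace formula: Area = (1/2) |Σ_i (x_i · y_{i+1} − x_{i+1} · y_i)| (indices mod n). Compute each cross term:
  (2)(5) − (0)(6) = 10
  (0)(3) − (0)(5) = 0
  (0)(1) − (-3)(3) = 9
  (-3)(-4) − (-1)(1) = 13
  (-1)(-4) − (2)(-4) = 12
  (2)(6) − (2)(-4) = 20
Sum = 64, so (signed) Area = 64/2 = 32, |Area| = 32.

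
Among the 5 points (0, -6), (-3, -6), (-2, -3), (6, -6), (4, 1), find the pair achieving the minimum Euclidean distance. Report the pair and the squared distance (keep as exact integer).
Pair = ((0, -6), (-3, -6)); squared distance = 9

Compute all C(5, 2) = 10 pairwise squared distances (x_i − x_j)² + (y_i − y_j)². The minimum is 9, attained by the pair ((0, -6), (-3, -6)).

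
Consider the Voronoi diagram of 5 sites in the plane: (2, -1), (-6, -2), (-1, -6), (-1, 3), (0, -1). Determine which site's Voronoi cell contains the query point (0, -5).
Nearest site = (-1, -6)

The Voronoi cell of site s contains exactly those query points closer to s than to any other site. Compute squared distances from q = (0, -5) to each site:
  (-1 − 0)² + (-6 − -5)² = 2
  (0 − 0)² + (-1 − -5)² = 16
  (2 − 0)² + (-1 − -5)² = 20
  (-6 − 0)² + (-2 − -5)² = 45
  (-1 − 0)² + (3 − -5)² = 65
Minimum is attained by (-1, -6), so q lies in its Voronoi cell.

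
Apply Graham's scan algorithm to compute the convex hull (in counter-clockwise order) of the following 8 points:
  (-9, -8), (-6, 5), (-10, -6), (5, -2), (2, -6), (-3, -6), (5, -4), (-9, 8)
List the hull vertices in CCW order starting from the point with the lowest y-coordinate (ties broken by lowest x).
Hull (CCW) = [(-9, -8), (2, -6), (5, -4), (5, -2), (-9, 8), (-10, -6)]

Graham scan procedure:
  1. Find the pivot p₀ = point with lowest y (tie → lowest x): (-9, -8).
  2. Sort the remaining points by polar angle around p₀.
  3. Walk through sorted points, maintaining a stack; pop the top while the last three entries make a non-left turn (cross product ≤ 0).
  4. Final stack is the convex hull in CCW order: (-9, -8), (2, -6), (5, -4), (5, -2), (-9, 8), (-10, -6).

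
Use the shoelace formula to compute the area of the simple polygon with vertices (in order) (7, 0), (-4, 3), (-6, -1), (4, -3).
Area = 43

Shoelace formula: Area = (1/2) |Σ_i (x_i · y_{i+1} − x_{i+1} · y_i)| (indices mod n). Compute each cross term:
  (7)(3) − (-4)(0) = 21
  (-4)(-1) − (-6)(3) = 22
  (-6)(-3) − (4)(-1) = 22
  (4)(0) − (7)(-3) = 21
Sum = 86, so (signed) Area = 86/2 = 43, |Area| = 43.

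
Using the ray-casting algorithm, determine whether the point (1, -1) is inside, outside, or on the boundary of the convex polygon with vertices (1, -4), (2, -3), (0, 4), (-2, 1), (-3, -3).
The point (1, -1) lies strictly inside the polygon

Cast a horizontal ray to the right from the query point and count how many polygon edges it crosses (each edge strictly once or zero times, handled with the usual half-open convention). 
Parity of crossings → odd ⇒ inside.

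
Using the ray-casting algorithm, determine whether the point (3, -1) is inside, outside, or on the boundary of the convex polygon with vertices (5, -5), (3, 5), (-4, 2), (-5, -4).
The point (3, -1) lies strictly inside the polygon

Cast a horizontal ray to the right from the query point and count how many polygon edges it crosses (each edge strictly once or zero times, handled with the usual half-open convention). 
Parity of crossings → odd ⇒ inside.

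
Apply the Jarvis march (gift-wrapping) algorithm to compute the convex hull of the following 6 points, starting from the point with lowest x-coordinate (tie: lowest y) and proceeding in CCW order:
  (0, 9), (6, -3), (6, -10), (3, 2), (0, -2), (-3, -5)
Hull (CCW) = [(-3, -5), (6, -10), (6, -3), (0, 9)]

Jarvis march: at each step, from the current hull vertex p, select the next vertex q as the point such that every other point lies strictly to the left of (or on) the directed line p → q. (Equivalently: for every other point r, the cross product (q − p) × (r − p) ≥ 0.)
Starting point (lowest x, tie lowest y): (-3, -5). Wrap until returning to start. Resulting hull: (-3, -5), (6, -10), (6, -3), (0, 9).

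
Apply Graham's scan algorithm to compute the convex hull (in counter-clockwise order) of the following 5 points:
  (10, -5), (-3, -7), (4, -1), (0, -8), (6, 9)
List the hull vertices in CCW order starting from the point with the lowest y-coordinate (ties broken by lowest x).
Hull (CCW) = [(0, -8), (10, -5), (6, 9), (-3, -7)]

Graham scan procedure:
  1. Find the pivot p₀ = point with lowest y (tie → lowest x): (0, -8).
  2. Sort the remaining points by polar angle around p₀.
  3. Walk through sorted points, maintaining a stack; pop the top while the last three entries make a non-left turn (cross product ≤ 0).
  4. Final stack is the convex hull in CCW order: (0, -8), (10, -5), (6, 9), (-3, -7).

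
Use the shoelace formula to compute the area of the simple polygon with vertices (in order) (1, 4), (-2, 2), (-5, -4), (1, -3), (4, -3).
Area = 75/2

Shoelace formula: Area = (1/2) |Σ_i (x_i · y_{i+1} − x_{i+1} · y_i)| (indices mod n). Compute each cross term:
  (1)(2) − (-2)(4) = 10
  (-2)(-4) − (-5)(2) = 18
  (-5)(-3) − (1)(-4) = 19
  (1)(-3) − (4)(-3) = 9
  (4)(4) − (1)(-3) = 19
Sum = 75, so (signed) Area = 75/2 = 75/2, |Area| = 75/2.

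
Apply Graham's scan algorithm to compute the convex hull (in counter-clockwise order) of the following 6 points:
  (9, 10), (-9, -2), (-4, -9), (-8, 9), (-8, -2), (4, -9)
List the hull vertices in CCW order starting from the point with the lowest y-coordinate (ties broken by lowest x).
Hull (CCW) = [(-4, -9), (4, -9), (9, 10), (-8, 9), (-9, -2)]

Graham scan procedure:
  1. Find the pivot p₀ = point with lowest y (tie → lowest x): (-4, -9).
  2. Sort the remaining points by polar angle around p₀.
  3. Walk through sorted points, maintaining a stack; pop the top while the last three entries make a non-left turn (cross product ≤ 0).
  4. Final stack is the convex hull in CCW order: (-4, -9), (4, -9), (9, 10), (-8, 9), (-9, -2).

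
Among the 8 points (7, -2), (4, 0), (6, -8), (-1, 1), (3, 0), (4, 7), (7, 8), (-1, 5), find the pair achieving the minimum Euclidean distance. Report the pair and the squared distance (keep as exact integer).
Pair = ((4, 0), (3, 0)); squared distance = 1

Compute all C(8, 2) = 28 pairwise squared distances (x_i − x_j)² + (y_i − y_j)². The minimum is 1, attained by the pair ((4, 0), (3, 0)).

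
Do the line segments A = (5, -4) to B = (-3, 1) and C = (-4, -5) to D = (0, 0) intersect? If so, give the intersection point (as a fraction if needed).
Yes; intersection at (-7/15, -7/12) (t = 41/60 on AB, s = 53/60 on CD)

Parametrize AB as A + t(B − A) = (5 + -8 t, -4 + 5 t) and CD as C + s(D − C) = (-4 + 4 s, -5 + 5 s). Solve the linear system for (t, s). Determinant = 60 ≠ 0, so a unique intersection of the containing lines exists. Solution: t = 41/60, s = 53/60 — both in [0, 1], so the segments cross. Intersection point: (-7/15, -7/12).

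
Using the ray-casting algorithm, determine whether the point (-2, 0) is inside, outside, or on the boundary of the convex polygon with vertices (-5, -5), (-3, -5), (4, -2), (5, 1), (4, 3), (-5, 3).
The point (-2, 0) lies strictly inside the polygon

Cast a horizontal ray to the right from the query point and count how many polygon edges it crosses (each edge strictly once or zero times, handled with the usual half-open convention). 
Parity of crossings → odd ⇒ inside.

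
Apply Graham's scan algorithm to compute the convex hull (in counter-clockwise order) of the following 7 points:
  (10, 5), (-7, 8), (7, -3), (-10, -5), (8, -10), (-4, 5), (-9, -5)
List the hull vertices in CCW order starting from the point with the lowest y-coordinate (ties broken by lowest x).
Hull (CCW) = [(8, -10), (10, 5), (-7, 8), (-10, -5)]

Graham scan procedure:
  1. Find the pivot p₀ = point with lowest y (tie → lowest x): (8, -10).
  2. Sort the remaining points by polar angle around p₀.
  3. Walk through sorted points, maintaining a stack; pop the top while the last three entries make a non-left turn (cross product ≤ 0).
  4. Final stack is the convex hull in CCW order: (8, -10), (10, 5), (-7, 8), (-10, -5).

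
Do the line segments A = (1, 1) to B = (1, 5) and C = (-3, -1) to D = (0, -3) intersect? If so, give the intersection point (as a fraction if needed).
No (intersection of containing lines falls outside at least one segment)

Parametrize and solve: t = -7/6, s = 4/3. At least one of these is outside [0, 1], so the segments do not intersect.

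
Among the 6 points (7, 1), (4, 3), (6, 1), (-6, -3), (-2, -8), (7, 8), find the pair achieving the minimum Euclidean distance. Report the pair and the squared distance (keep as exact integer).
Pair = ((7, 1), (6, 1)); squared distance = 1

Compute all C(6, 2) = 15 pairwise squared distances (x_i − x_j)² + (y_i − y_j)². The minimum is 1, attained by the pair ((7, 1), (6, 1)).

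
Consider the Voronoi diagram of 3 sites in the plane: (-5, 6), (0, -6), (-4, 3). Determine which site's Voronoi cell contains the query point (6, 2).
Nearest site = (0, -6)

The Voronoi cell of site s contains exactly those query points closer to s than to any other site. Compute squared distances from q = (6, 2) to each site:
  (0 − 6)² + (-6 − 2)² = 100
  (-4 − 6)² + (3 − 2)² = 101
  (-5 − 6)² + (6 − 2)² = 137
Minimum is attained by (0, -6), so q lies in its Voronoi cell.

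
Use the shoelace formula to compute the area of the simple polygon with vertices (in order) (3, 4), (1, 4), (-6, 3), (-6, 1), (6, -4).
Area = 101/2

Shoelace formula: Area = (1/2) |Σ_i (x_i · y_{i+1} − x_{i+1} · y_i)| (indices mod n). Compute each cross term:
  (3)(4) − (1)(4) = 8
  (1)(3) − (-6)(4) = 27
  (-6)(1) − (-6)(3) = 12
  (-6)(-4) − (6)(1) = 18
  (6)(4) − (3)(-4) = 36
Sum = 101, so (signed) Area = 101/2 = 101/2, |Area| = 101/2.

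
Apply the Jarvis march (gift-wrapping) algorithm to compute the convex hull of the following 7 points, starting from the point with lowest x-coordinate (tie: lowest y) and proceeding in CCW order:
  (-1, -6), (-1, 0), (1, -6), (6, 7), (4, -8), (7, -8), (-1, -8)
Hull (CCW) = [(-1, -8), (7, -8), (6, 7), (-1, 0)]

Jarvis march: at each step, from the current hull vertex p, select the next vertex q as the point such that every other point lies strictly to the left of (or on) the directed line p → q. (Equivalently: for every other point r, the cross product (q − p) × (r − p) ≥ 0.)
Starting point (lowest x, tie lowest y): (-1, -8). Wrap until returning to start. Resulting hull: (-1, -8), (7, -8), (6, 7), (-1, 0).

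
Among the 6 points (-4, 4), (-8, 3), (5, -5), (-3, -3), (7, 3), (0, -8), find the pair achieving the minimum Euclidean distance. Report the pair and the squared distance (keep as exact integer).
Pair = ((-4, 4), (-8, 3)); squared distance = 17

Compute all C(6, 2) = 15 pairwise squared distances (x_i − x_j)² + (y_i − y_j)². The minimum is 17, attained by the pair ((-4, 4), (-8, 3)).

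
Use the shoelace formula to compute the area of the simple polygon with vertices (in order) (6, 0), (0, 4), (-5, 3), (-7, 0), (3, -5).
Area = 65

Shoelace formula: Area = (1/2) |Σ_i (x_i · y_{i+1} − x_{i+1} · y_i)| (indices mod n). Compute each cross term:
  (6)(4) − (0)(0) = 24
  (0)(3) − (-5)(4) = 20
  (-5)(0) − (-7)(3) = 21
  (-7)(-5) − (3)(0) = 35
  (3)(0) − (6)(-5) = 30
Sum = 130, so (signed) Area = 130/2 = 65, |Area| = 65.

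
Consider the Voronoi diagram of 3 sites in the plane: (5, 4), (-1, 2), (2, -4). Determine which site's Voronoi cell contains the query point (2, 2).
Nearest site = (-1, 2)

The Voronoi cell of site s contains exactly those query points closer to s than to any other site. Compute squared distances from q = (2, 2) to each site:
  (-1 − 2)² + (2 − 2)² = 9
  (5 − 2)² + (4 − 2)² = 13
  (2 − 2)² + (-4 − 2)² = 36
Minimum is attained by (-1, 2), so q lies in its Voronoi cell.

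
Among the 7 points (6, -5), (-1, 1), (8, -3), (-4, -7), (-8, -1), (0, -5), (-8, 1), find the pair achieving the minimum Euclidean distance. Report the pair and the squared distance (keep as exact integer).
Pair = ((-8, -1), (-8, 1)); squared distance = 4

Compute all C(7, 2) = 21 pairwise squared distances (x_i − x_j)² + (y_i − y_j)². The minimum is 4, attained by the pair ((-8, -1), (-8, 1)).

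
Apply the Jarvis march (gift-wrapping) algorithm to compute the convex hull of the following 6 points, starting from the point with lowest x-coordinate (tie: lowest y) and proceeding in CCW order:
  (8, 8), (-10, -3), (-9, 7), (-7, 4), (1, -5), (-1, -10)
Hull (CCW) = [(-10, -3), (-1, -10), (8, 8), (-9, 7)]

Jarvis march: at each step, from the current hull vertex p, select the next vertex q as the point such that every other point lies strictly to the left of (or on) the directed line p → q. (Equivalently: for every other point r, the cross product (q − p) × (r − p) ≥ 0.)
Starting point (lowest x, tie lowest y): (-10, -3). Wrap until returning to start. Resulting hull: (-10, -3), (-1, -10), (8, 8), (-9, 7).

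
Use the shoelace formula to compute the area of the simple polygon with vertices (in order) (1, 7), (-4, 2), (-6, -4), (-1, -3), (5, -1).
Area = 62

Shoelace formula: Area = (1/2) |Σ_i (x_i · y_{i+1} − x_{i+1} · y_i)| (indices mod n). Compute each cross term:
  (1)(2) − (-4)(7) = 30
  (-4)(-4) − (-6)(2) = 28
  (-6)(-3) − (-1)(-4) = 14
  (-1)(-1) − (5)(-3) = 16
  (5)(7) − (1)(-1) = 36
Sum = 124, so (signed) Area = 124/2 = 62, |Area| = 62.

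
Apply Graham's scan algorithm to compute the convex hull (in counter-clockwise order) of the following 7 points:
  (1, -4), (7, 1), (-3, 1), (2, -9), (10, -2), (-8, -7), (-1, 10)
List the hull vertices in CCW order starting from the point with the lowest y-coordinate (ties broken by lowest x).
Hull (CCW) = [(2, -9), (10, -2), (-1, 10), (-8, -7)]

Graham scan procedure:
  1. Find the pivot p₀ = point with lowest y (tie → lowest x): (2, -9).
  2. Sort the remaining points by polar angle around p₀.
  3. Walk through sorted points, maintaining a stack; pop the top while the last three entries make a non-left turn (cross product ≤ 0).
  4. Final stack is the convex hull in CCW order: (2, -9), (10, -2), (-1, 10), (-8, -7).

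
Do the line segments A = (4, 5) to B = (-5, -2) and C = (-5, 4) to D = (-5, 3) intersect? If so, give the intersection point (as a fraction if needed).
No (intersection of containing lines falls outside at least one segment)

Parametrize and solve: t = 1, s = 6. At least one of these is outside [0, 1], so the segments do not intersect.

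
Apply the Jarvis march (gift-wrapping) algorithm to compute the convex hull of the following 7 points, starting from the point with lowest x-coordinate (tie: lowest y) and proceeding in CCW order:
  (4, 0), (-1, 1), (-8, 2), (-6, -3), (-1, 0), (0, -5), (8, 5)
Hull (CCW) = [(-8, 2), (-6, -3), (0, -5), (8, 5)]

Jarvis march: at each step, from the current hull vertex p, select the next vertex q as the point such that every other point lies strictly to the left of (or on) the directed line p → q. (Equivalently: for every other point r, the cross product (q − p) × (r − p) ≥ 0.)
Starting point (lowest x, tie lowest y): (-8, 2). Wrap until returning to start. Resulting hull: (-8, 2), (-6, -3), (0, -5), (8, 5).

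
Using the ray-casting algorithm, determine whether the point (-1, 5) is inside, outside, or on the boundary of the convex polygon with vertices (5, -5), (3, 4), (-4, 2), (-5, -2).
The point (-1, 5) lies strictly outside the polygon

Cast a horizontal ray to the right from the query point and count how many polygon edges it crosses (each edge strictly once or zero times, handled with the usual half-open convention). 
Parity of crossings → even ⇒ outside.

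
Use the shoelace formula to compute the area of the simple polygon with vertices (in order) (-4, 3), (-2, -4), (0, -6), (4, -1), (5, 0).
Area = 39

Shoelace formula: Area = (1/2) |Σ_i (x_i · y_{i+1} − x_{i+1} · y_i)| (indices mod n). Compute each cross term:
  (-4)(-4) − (-2)(3) = 22
  (-2)(-6) − (0)(-4) = 12
  (0)(-1) − (4)(-6) = 24
  (4)(0) − (5)(-1) = 5
  (5)(3) − (-4)(0) = 15
Sum = 78, so (signed) Area = 78/2 = 39, |Area| = 39.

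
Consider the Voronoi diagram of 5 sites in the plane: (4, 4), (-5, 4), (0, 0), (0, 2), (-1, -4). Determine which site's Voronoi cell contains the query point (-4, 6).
Nearest site = (-5, 4)

The Voronoi cell of site s contains exactly those query points closer to s than to any other site. Compute squared distances from q = (-4, 6) to each site:
  (-5 − -4)² + (4 − 6)² = 5
  (0 − -4)² + (2 − 6)² = 32
  (0 − -4)² + (0 − 6)² = 52
  (4 − -4)² + (4 − 6)² = 68
  (-1 − -4)² + (-4 − 6)² = 109
Minimum is attained by (-5, 4), so q lies in its Voronoi cell.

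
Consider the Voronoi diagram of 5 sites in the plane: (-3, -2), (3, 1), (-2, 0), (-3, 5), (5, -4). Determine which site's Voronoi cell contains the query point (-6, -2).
Nearest site = (-3, -2)

The Voronoi cell of site s contains exactly those query points closer to s than to any other site. Compute squared distances from q = (-6, -2) to each site:
  (-3 − -6)² + (-2 − -2)² = 9
  (-2 − -6)² + (0 − -2)² = 20
  (-3 − -6)² + (5 − -2)² = 58
  (3 − -6)² + (1 − -2)² = 90
  (5 − -6)² + (-4 − -2)² = 125
Minimum is attained by (-3, -2), so q lies in its Voronoi cell.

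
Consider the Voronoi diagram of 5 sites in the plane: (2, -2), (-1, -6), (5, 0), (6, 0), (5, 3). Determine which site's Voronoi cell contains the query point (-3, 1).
Nearest site = (2, -2)

The Voronoi cell of site s contains exactly those query points closer to s than to any other site. Compute squared distances from q = (-3, 1) to each site:
  (2 − -3)² + (-2 − 1)² = 34
  (-1 − -3)² + (-6 − 1)² = 53
  (5 − -3)² + (0 − 1)² = 65
  (5 − -3)² + (3 − 1)² = 68
  (6 − -3)² + (0 − 1)² = 82
Minimum is attained by (2, -2), so q lies in its Voronoi cell.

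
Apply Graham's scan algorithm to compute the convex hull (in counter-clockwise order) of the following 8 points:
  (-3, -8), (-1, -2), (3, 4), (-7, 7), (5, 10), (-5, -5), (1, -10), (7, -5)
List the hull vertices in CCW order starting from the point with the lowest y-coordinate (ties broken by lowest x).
Hull (CCW) = [(1, -10), (7, -5), (5, 10), (-7, 7), (-5, -5), (-3, -8)]

Graham scan procedure:
  1. Find the pivot p₀ = point with lowest y (tie → lowest x): (1, -10).
  2. Sort the remaining points by polar angle around p₀.
  3. Walk through sorted points, maintaining a stack; pop the top while the last three entries make a non-left turn (cross product ≤ 0).
  4. Final stack is the convex hull in CCW order: (1, -10), (7, -5), (5, 10), (-7, 7), (-5, -5), (-3, -8).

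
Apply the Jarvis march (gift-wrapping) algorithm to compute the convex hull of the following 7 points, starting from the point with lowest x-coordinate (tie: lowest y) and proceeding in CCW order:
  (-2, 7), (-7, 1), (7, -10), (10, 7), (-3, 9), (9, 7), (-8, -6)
Hull (CCW) = [(-8, -6), (7, -10), (10, 7), (-3, 9), (-7, 1)]

Jarvis march: at each step, from the current hull vertex p, select the next vertex q as the point such that every other point lies strictly to the left of (or on) the directed line p → q. (Equivalently: for every other point r, the cross product (q − p) × (r − p) ≥ 0.)
Starting point (lowest x, tie lowest y): (-8, -6). Wrap until returning to start. Resulting hull: (-8, -6), (7, -10), (10, 7), (-3, 9), (-7, 1).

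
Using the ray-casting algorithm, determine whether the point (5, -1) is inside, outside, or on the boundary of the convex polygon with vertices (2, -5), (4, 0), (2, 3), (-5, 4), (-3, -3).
The point (5, -1) lies strictly outside the polygon

Cast a horizontal ray to the right from the query point and count how many polygon edges it crosses (each edge strictly once or zero times, handled with the usual half-open convention). 
Parity of crossings → even ⇒ outside.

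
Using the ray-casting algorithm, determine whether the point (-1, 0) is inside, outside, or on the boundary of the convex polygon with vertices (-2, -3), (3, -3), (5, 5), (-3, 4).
The point (-1, 0) lies strictly inside the polygon

Cast a horizontal ray to the right from the query point and count how many polygon edges it crosses (each edge strictly once or zero times, handled with the usual half-open convention). 
Parity of crossings → odd ⇒ inside.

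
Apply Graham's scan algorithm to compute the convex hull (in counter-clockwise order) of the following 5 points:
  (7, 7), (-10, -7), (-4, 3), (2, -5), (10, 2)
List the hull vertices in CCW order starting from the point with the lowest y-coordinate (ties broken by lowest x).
Hull (CCW) = [(-10, -7), (2, -5), (10, 2), (7, 7), (-4, 3)]

Graham scan procedure:
  1. Find the pivot p₀ = point with lowest y (tie → lowest x): (-10, -7).
  2. Sort the remaining points by polar angle around p₀.
  3. Walk through sorted points, maintaining a stack; pop the top while the last three entries make a non-left turn (cross product ≤ 0).
  4. Final stack is the convex hull in CCW order: (-10, -7), (2, -5), (10, 2), (7, 7), (-4, 3).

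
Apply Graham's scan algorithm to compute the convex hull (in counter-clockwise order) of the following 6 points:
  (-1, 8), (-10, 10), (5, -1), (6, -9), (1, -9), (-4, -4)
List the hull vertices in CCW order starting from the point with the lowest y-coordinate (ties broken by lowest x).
Hull (CCW) = [(1, -9), (6, -9), (5, -1), (-1, 8), (-10, 10), (-4, -4)]

Graham scan procedure:
  1. Find the pivot p₀ = point with lowest y (tie → lowest x): (1, -9).
  2. Sort the remaining points by polar angle around p₀.
  3. Walk through sorted points, maintaining a stack; pop the top while the last three entries make a non-left turn (cross product ≤ 0).
  4. Final stack is the convex hull in CCW order: (1, -9), (6, -9), (5, -1), (-1, 8), (-10, 10), (-4, -4).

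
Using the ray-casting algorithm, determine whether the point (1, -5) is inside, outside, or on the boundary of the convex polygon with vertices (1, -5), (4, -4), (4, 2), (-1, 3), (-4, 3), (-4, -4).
The point (1, -5) lies on the polygon boundary

Boundary check: the query satisfies the collinearity and bounding-box conditions for some polygon edge, so it lies exactly on the boundary.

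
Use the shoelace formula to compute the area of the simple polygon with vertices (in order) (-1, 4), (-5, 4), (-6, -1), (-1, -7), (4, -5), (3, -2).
Area = 68

Shoelace formula: Area = (1/2) |Σ_i (x_i · y_{i+1} − x_{i+1} · y_i)| (indices mod n). Compute each cross term:
  (-1)(4) − (-5)(4) = 16
  (-5)(-1) − (-6)(4) = 29
  (-6)(-7) − (-1)(-1) = 41
  (-1)(-5) − (4)(-7) = 33
  (4)(-2) − (3)(-5) = 7
  (3)(4) − (-1)(-2) = 10
Sum = 136, so (signed) Area = 136/2 = 68, |Area| = 68.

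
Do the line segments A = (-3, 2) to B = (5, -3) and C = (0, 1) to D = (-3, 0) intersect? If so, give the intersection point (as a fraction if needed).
Yes; intersection at (-21/23, 16/23) (t = 6/23 on AB, s = 7/23 on CD)

Parametrize AB as A + t(B − A) = (-3 + 8 t, 2 + -5 t) and CD as C + s(D − C) = (0 + -3 s, 1 + -1 s). Solve the linear system for (t, s). Determinant = 23 ≠ 0, so a unique intersection of the containing lines exists. Solution: t = 6/23, s = 7/23 — both in [0, 1], so the segments cross. Intersection point: (-21/23, 16/23).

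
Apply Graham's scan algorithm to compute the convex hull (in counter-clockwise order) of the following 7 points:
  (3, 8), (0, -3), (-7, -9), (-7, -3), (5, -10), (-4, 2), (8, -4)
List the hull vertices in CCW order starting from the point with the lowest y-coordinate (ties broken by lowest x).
Hull (CCW) = [(5, -10), (8, -4), (3, 8), (-4, 2), (-7, -3), (-7, -9)]

Graham scan procedure:
  1. Find the pivot p₀ = point with lowest y (tie → lowest x): (5, -10).
  2. Sort the remaining points by polar angle around p₀.
  3. Walk through sorted points, maintaining a stack; pop the top while the last three entries make a non-left turn (cross product ≤ 0).
  4. Final stack is the convex hull in CCW order: (5, -10), (8, -4), (3, 8), (-4, 2), (-7, -3), (-7, -9).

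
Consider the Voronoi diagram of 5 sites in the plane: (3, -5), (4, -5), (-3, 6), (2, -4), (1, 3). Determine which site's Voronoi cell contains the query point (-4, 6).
Nearest site = (-3, 6)

The Voronoi cell of site s contains exactly those query points closer to s than to any other site. Compute squared distances from q = (-4, 6) to each site:
  (-3 − -4)² + (6 − 6)² = 1
  (1 − -4)² + (3 − 6)² = 34
  (2 − -4)² + (-4 − 6)² = 136
  (3 − -4)² + (-5 − 6)² = 170
  (4 − -4)² + (-5 − 6)² = 185
Minimum is attained by (-3, 6), so q lies in its Voronoi cell.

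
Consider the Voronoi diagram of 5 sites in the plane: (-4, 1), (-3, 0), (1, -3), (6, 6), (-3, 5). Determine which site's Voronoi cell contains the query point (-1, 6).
Nearest site = (-3, 5)

The Voronoi cell of site s contains exactly those query points closer to s than to any other site. Compute squared distances from q = (-1, 6) to each site:
  (-3 − -1)² + (5 − 6)² = 5
  (-4 − -1)² + (1 − 6)² = 34
  (-3 − -1)² + (0 − 6)² = 40
  (6 − -1)² + (6 − 6)² = 49
  (1 − -1)² + (-3 − 6)² = 85
Minimum is attained by (-3, 5), so q lies in its Voronoi cell.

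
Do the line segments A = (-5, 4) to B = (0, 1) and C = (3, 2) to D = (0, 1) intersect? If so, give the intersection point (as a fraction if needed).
Yes; intersection at (0, 1) (t = 1 on AB, s = 1 on CD)

Parametrize AB as A + t(B − A) = (-5 + 5 t, 4 + -3 t) and CD as C + s(D − C) = (3 + -3 s, 2 + -1 s). Solve the linear system for (t, s). Determinant = 14 ≠ 0, so a unique intersection of the containing lines exists. Solution: t = 1, s = 1 — both in [0, 1], so the segments cross. Intersection point: (0, 1).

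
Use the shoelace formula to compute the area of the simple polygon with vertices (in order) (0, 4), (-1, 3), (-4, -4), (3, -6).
Area = 34

Shoelace formula: Area = (1/2) |Σ_i (x_i · y_{i+1} − x_{i+1} · y_i)| (indices mod n). Compute each cross term:
  (0)(3) − (-1)(4) = 4
  (-1)(-4) − (-4)(3) = 16
  (-4)(-6) − (3)(-4) = 36
  (3)(4) − (0)(-6) = 12
Sum = 68, so (signed) Area = 68/2 = 34, |Area| = 34.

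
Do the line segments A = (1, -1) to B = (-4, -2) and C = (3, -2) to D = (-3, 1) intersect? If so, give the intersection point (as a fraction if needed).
Yes; intersection at (1, -1) (t = 0 on AB, s = 1/3 on CD)

Parametrize AB as A + t(B − A) = (1 + -5 t, -1 + -1 t) and CD as C + s(D − C) = (3 + -6 s, -2 + 3 s). Solve the linear system for (t, s). Determinant = 21 ≠ 0, so a unique intersection of the containing lines exists. Solution: t = 0, s = 1/3 — both in [0, 1], so the segments cross. Intersection point: (1, -1).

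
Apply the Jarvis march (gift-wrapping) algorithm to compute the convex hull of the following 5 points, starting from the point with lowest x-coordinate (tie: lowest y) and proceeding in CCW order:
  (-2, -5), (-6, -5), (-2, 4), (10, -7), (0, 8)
Hull (CCW) = [(-6, -5), (10, -7), (0, 8), (-2, 4)]

Jarvis march: at each step, from the current hull vertex p, select the next vertex q as the point such that every other point lies strictly to the left of (or on) the directed line p → q. (Equivalently: for every other point r, the cross product (q − p) × (r − p) ≥ 0.)
Starting point (lowest x, tie lowest y): (-6, -5). Wrap until returning to start. Resulting hull: (-6, -5), (10, -7), (0, 8), (-2, 4).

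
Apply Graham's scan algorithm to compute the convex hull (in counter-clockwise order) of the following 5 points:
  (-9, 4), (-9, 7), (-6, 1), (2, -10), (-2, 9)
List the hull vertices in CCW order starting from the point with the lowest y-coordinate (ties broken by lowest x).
Hull (CCW) = [(2, -10), (-2, 9), (-9, 7), (-9, 4)]

Graham scan procedure:
  1. Find the pivot p₀ = point with lowest y (tie → lowest x): (2, -10).
  2. Sort the remaining points by polar angle around p₀.
  3. Walk through sorted points, maintaining a stack; pop the top while the last three entries make a non-left turn (cross product ≤ 0).
  4. Final stack is the convex hull in CCW order: (2, -10), (-2, 9), (-9, 7), (-9, 4).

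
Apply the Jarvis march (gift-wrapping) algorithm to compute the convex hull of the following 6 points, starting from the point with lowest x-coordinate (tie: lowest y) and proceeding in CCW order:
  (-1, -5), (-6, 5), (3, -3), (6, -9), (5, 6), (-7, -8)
Hull (CCW) = [(-7, -8), (6, -9), (5, 6), (-6, 5)]

Jarvis march: at each step, from the current hull vertex p, select the next vertex q as the point such that every other point lies strictly to the left of (or on) the directed line p → q. (Equivalently: for every other point r, the cross product (q − p) × (r − p) ≥ 0.)
Starting point (lowest x, tie lowest y): (-7, -8). Wrap until returning to start. Resulting hull: (-7, -8), (6, -9), (5, 6), (-6, 5).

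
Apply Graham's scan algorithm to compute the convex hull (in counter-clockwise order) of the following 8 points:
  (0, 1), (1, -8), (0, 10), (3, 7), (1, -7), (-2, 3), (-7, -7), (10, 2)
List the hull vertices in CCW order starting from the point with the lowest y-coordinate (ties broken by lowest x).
Hull (CCW) = [(1, -8), (10, 2), (0, 10), (-7, -7)]

Graham scan procedure:
  1. Find the pivot p₀ = point with lowest y (tie → lowest x): (1, -8).
  2. Sort the remaining points by polar angle around p₀.
  3. Walk through sorted points, maintaining a stack; pop the top while the last three entries make a non-left turn (cross product ≤ 0).
  4. Final stack is the convex hull in CCW order: (1, -8), (10, 2), (0, 10), (-7, -7).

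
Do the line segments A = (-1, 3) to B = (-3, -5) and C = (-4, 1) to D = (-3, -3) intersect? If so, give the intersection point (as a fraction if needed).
No (intersection of containing lines falls outside at least one segment)

Parametrize and solve: t = 7/8, s = 5/4. At least one of these is outside [0, 1], so the segments do not intersect.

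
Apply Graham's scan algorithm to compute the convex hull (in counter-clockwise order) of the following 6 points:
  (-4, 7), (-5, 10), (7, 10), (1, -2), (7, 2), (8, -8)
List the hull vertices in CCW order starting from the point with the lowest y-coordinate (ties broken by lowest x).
Hull (CCW) = [(8, -8), (7, 10), (-5, 10), (-4, 7), (1, -2)]

Graham scan procedure:
  1. Find the pivot p₀ = point with lowest y (tie → lowest x): (8, -8).
  2. Sort the remaining points by polar angle around p₀.
  3. Walk through sorted points, maintaining a stack; pop the top while the last three entries make a non-left turn (cross product ≤ 0).
  4. Final stack is the convex hull in CCW order: (8, -8), (7, 10), (-5, 10), (-4, 7), (1, -2).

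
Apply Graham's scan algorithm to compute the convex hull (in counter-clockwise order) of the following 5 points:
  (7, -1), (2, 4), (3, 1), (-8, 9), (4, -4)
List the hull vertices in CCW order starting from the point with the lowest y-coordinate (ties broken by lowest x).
Hull (CCW) = [(4, -4), (7, -1), (2, 4), (-8, 9)]

Graham scan procedure:
  1. Find the pivot p₀ = point with lowest y (tie → lowest x): (4, -4).
  2. Sort the remaining points by polar angle around p₀.
  3. Walk through sorted points, maintaining a stack; pop the top while the last three entries make a non-left turn (cross product ≤ 0).
  4. Final stack is the convex hull in CCW order: (4, -4), (7, -1), (2, 4), (-8, 9).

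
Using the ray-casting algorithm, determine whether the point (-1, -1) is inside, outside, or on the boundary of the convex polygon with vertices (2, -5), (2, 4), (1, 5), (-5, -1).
The point (-1, -1) lies strictly inside the polygon

Cast a horizontal ray to the right from the query point and count how many polygon edges it crosses (each edge strictly once or zero times, handled with the usual half-open convention). 
Parity of crossings → odd ⇒ inside.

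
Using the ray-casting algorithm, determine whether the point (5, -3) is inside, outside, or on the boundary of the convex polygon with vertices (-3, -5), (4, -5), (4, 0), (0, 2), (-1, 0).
The point (5, -3) lies strictly outside the polygon

Cast a horizontal ray to the right from the query point and count how many polygon edges it crosses (each edge strictly once or zero times, handled with the usual half-open convention). 
Parity of crossings → even ⇒ outside.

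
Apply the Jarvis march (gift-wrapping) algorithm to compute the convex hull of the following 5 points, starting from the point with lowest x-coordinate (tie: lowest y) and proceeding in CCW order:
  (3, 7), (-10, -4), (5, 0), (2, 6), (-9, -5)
Hull (CCW) = [(-10, -4), (-9, -5), (5, 0), (3, 7)]

Jarvis march: at each step, from the current hull vertex p, select the next vertex q as the point such that every other point lies strictly to the left of (or on) the directed line p → q. (Equivalently: for every other point r, the cross product (q − p) × (r − p) ≥ 0.)
Starting point (lowest x, tie lowest y): (-10, -4). Wrap until returning to start. Resulting hull: (-10, -4), (-9, -5), (5, 0), (3, 7).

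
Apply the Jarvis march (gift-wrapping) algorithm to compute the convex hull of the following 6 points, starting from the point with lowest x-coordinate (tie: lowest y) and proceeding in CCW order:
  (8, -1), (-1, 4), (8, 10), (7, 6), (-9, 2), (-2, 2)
Hull (CCW) = [(-9, 2), (8, -1), (8, 10)]

Jarvis march: at each step, from the current hull vertex p, select the next vertex q as the point such that every other point lies strictly to the left of (or on) the directed line p → q. (Equivalently: for every other point r, the cross product (q − p) × (r − p) ≥ 0.)
Starting point (lowest x, tie lowest y): (-9, 2). Wrap until returning to start. Resulting hull: (-9, 2), (8, -1), (8, 10).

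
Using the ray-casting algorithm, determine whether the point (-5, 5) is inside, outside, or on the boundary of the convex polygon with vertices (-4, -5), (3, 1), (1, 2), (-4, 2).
The point (-5, 5) lies strictly outside the polygon

Cast a horizontal ray to the right from the query point and count how many polygon edges it crosses (each edge strictly once or zero times, handled with the usual half-open convention). 
Parity of crossings → even ⇒ outside.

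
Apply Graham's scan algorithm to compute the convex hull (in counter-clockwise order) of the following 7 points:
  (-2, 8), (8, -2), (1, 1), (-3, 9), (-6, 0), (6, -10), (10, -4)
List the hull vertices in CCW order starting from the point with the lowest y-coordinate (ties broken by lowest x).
Hull (CCW) = [(6, -10), (10, -4), (-3, 9), (-6, 0)]

Graham scan procedure:
  1. Find the pivot p₀ = point with lowest y (tie → lowest x): (6, -10).
  2. Sort the remaining points by polar angle around p₀.
  3. Walk through sorted points, maintaining a stack; pop the top while the last three entries make a non-left turn (cross product ≤ 0).
  4. Final stack is the convex hull in CCW order: (6, -10), (10, -4), (-3, 9), (-6, 0).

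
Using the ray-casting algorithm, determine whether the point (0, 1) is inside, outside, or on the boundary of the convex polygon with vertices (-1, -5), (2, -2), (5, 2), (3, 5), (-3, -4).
The point (0, 1) lies strictly outside the polygon

Cast a horizontal ray to the right from the query point and count how many polygon edges it crosses (each edge strictly once or zero times, handled with the usual half-open convention). 
Parity of crossings → even ⇒ outside.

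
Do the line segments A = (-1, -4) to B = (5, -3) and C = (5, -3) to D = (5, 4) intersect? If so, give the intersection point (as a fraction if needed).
Yes; intersection at (5, -3) (t = 1 on AB, s = 0 on CD)

Parametrize AB as A + t(B − A) = (-1 + 6 t, -4 + 1 t) and CD as C + s(D − C) = (5 + 0 s, -3 + 7 s). Solve the linear system for (t, s). Determinant = -42 ≠ 0, so a unique intersection of the containing lines exists. Solution: t = 1, s = 0 — both in [0, 1], so the segments cross. Intersection point: (5, -3).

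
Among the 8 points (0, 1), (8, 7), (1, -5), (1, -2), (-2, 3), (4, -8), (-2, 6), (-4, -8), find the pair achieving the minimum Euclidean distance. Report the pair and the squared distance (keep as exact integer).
Pair = ((0, 1), (-2, 3)); squared distance = 8

Compute all C(8, 2) = 28 pairwise squared distances (x_i − x_j)² + (y_i − y_j)². The minimum is 8, attained by the pair ((0, 1), (-2, 3)).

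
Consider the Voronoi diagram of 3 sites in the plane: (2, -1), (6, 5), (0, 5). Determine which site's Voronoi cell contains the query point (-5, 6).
Nearest site = (0, 5)

The Voronoi cell of site s contains exactly those query points closer to s than to any other site. Compute squared distances from q = (-5, 6) to each site:
  (0 − -5)² + (5 − 6)² = 26
  (2 − -5)² + (-1 − 6)² = 98
  (6 − -5)² + (5 − 6)² = 122
Minimum is attained by (0, 5), so q lies in its Voronoi cell.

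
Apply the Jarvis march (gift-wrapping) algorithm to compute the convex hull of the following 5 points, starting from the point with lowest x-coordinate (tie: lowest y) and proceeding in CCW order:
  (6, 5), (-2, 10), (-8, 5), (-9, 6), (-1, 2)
Hull (CCW) = [(-9, 6), (-8, 5), (-1, 2), (6, 5), (-2, 10)]

Jarvis march: at each step, from the current hull vertex p, select the next vertex q as the point such that every other point lies strictly to the left of (or on) the directed line p → q. (Equivalently: for every other point r, the cross product (q − p) × (r − p) ≥ 0.)
Starting point (lowest x, tie lowest y): (-9, 6). Wrap until returning to start. Resulting hull: (-9, 6), (-8, 5), (-1, 2), (6, 5), (-2, 10).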